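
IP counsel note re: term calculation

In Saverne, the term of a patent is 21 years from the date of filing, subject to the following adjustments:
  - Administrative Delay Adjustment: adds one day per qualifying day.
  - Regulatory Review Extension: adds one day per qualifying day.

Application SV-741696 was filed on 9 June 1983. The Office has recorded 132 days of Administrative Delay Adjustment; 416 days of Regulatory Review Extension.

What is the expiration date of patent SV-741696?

Base term: filing date + 21 years → 9 June 2004.
Administrative Delay Adjustment: +132 days → 19 October 2004.
Regulatory Review Extension: +416 days → 9 December 2005.

2005-12-09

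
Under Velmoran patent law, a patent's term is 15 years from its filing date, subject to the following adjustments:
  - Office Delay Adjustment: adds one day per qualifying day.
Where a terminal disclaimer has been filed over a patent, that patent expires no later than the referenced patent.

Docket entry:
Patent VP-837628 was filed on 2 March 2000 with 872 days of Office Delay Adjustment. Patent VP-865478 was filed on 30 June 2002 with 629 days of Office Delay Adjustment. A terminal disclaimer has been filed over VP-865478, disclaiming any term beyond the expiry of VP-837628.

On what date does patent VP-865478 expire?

July 21, 2017

Natural term of VP-865478:
  Base: filing + 15 years → 30 June 2017.
  Office Delay Adjustment: +629 days → 21 March 2019.
Expiry of referenced patent VP-837628:
  Base: filing + 15 years → 2 March 2015.
  Office Delay Adjustment: +872 days → 21 July 2017.
Terminal disclaimer: VP-865478 expires on the earlier of 21 March 2019 and 21 July 2017.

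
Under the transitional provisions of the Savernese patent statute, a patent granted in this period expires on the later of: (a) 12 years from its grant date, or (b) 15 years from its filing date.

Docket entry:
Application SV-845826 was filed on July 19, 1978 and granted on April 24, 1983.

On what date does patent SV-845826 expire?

(a) grant + 12 years → 24 April 1995.
(b) filing + 15 years → 19 July 1993.
Later of the two: 24 April 1995.

April 24, 1995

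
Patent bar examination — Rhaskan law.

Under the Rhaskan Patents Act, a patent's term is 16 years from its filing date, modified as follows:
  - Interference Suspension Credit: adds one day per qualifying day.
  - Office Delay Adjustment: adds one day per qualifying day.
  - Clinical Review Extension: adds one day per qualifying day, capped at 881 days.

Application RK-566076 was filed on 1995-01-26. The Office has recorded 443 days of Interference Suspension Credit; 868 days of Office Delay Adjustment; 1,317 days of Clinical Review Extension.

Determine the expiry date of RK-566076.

2017-01-26

Base term: filing date + 16 years → 26 January 2011.
Interference Suspension Credit: +443 days → 13 April 2012.
Office Delay Adjustment: +868 days → 29 August 2014.
Clinical Review Extension: 1317 days claimed exceeds the 881-day cap, so +881 days → 26 January 2017.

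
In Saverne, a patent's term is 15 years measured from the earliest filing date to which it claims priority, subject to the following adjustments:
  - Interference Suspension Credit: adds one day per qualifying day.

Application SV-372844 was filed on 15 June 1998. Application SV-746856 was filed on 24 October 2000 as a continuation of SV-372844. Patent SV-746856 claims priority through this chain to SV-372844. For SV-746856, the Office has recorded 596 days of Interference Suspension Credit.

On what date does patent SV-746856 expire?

February 1, 2015

Earliest priority filing: 15 June 1998.
Base term: 15 June 1998 + 15 years → 15 June 2013.
Interference Suspension Credit: +596 days → 1 February 2015.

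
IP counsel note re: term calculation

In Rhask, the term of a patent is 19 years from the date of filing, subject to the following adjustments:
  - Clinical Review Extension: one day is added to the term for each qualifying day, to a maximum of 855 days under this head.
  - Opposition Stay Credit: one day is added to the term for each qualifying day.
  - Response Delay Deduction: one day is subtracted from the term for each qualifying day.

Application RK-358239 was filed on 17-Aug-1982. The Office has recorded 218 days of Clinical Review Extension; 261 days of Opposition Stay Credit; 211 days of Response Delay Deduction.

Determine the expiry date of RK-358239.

May 12, 2002

Base term: filing date + 19 years → 17 August 2001.
Clinical Review Extension: 218 days (within the 855-day cap) → +218 days → 23 March 2002.
Opposition Stay Credit: +261 days → 9 December 2002.
Response Delay Deduction: −211 days → 12 May 2002.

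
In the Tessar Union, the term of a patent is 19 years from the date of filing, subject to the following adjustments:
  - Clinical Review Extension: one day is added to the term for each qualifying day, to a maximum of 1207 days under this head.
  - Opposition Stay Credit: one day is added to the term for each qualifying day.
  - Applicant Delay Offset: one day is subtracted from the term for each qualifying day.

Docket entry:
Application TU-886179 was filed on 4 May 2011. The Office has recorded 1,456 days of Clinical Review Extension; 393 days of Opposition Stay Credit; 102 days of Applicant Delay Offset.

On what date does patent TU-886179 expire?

Base term: filing date + 19 years → 4 May 2030.
Clinical Review Extension: 1456 days claimed exceeds the 1207-day cap, so +1207 days → 23 August 2033.
Opposition Stay Credit: +393 days → 20 September 2034.
Applicant Delay Offset: −102 days → 10 June 2034.

June 10, 2034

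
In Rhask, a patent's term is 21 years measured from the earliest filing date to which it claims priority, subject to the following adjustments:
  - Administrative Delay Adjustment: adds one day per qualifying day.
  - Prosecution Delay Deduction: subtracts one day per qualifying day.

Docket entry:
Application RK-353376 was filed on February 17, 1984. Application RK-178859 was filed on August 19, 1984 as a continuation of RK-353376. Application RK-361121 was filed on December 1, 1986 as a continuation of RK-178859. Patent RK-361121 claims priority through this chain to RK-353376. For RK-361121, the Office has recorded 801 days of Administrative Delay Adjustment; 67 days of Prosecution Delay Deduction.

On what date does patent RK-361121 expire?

Earliest priority filing: 17 February 1984.
Base term: 17 February 1984 + 21 years → 17 February 2005.
Administrative Delay Adjustment: +801 days → 29 April 2007.
Prosecution Delay Deduction: −67 days → 21 February 2007.

February 21, 2007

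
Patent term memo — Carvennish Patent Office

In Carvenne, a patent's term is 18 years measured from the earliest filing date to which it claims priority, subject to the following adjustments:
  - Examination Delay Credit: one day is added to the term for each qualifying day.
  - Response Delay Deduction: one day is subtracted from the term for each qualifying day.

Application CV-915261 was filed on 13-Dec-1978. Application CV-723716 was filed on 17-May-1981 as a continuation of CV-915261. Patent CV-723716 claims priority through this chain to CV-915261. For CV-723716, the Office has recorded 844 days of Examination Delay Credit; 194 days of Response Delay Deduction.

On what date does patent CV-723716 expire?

Earliest priority filing: 13 December 1978.
Base term: 13 December 1978 + 18 years → 13 December 1996.
Examination Delay Credit: +844 days → 6 April 1999.
Response Delay Deduction: −194 days → 24 September 1998.

1998-09-24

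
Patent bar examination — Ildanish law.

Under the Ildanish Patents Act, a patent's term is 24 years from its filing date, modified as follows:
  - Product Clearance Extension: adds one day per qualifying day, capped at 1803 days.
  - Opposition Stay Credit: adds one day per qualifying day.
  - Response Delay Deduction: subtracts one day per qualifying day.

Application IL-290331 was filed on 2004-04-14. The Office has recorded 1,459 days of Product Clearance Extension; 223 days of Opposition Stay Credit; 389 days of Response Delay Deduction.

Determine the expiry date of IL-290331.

Base term: filing date + 24 years → 14 April 2028.
Product Clearance Extension: 1459 days (within the 1803-day cap) → +1459 days → 12 April 2032.
Opposition Stay Credit: +223 days → 21 November 2032.
Response Delay Deduction: −389 days → 29 October 2031.

October 29, 2031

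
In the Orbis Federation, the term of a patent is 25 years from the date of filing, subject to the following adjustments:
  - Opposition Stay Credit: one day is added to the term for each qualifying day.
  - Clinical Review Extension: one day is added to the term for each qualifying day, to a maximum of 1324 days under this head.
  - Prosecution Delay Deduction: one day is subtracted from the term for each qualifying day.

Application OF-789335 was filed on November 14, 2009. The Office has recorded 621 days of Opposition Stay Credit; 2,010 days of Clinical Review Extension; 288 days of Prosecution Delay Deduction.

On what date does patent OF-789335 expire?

May 29, 2039

Base term: filing date + 25 years → 14 November 2034.
Opposition Stay Credit: +621 days → 27 July 2036.
Clinical Review Extension: 2010 days claimed exceeds the 1324-day cap, so +1324 days → 12 March 2040.
Prosecution Delay Deduction: −288 days → 29 May 2039.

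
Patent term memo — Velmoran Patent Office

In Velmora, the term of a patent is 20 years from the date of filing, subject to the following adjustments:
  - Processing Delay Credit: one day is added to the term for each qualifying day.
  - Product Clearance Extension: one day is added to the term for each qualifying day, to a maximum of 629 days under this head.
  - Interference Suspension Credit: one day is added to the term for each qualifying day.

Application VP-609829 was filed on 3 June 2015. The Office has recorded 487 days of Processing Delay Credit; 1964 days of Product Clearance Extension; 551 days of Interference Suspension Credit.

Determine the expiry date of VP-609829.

December 26, 2039

Base term: filing date + 20 years → 3 June 2035.
Processing Delay Credit: +487 days → 2 October 2036.
Product Clearance Extension: 1964 days claimed exceeds the 629-day cap, so +629 days → 23 June 2038.
Interference Suspension Credit: +551 days → 26 December 2039.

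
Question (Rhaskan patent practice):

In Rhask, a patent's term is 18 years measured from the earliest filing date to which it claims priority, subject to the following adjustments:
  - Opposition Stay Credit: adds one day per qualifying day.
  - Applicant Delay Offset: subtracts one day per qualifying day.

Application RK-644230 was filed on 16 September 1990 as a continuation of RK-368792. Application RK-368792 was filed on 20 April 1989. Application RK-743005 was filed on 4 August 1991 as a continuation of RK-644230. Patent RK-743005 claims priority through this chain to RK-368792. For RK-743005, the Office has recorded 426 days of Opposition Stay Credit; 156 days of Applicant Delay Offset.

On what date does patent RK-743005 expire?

January 15, 2008

Earliest priority filing: 20 April 1989.
Base term: 20 April 1989 + 18 years → 20 April 2007.
Opposition Stay Credit: +426 days → 19 June 2008.
Applicant Delay Offset: −156 days → 15 January 2008.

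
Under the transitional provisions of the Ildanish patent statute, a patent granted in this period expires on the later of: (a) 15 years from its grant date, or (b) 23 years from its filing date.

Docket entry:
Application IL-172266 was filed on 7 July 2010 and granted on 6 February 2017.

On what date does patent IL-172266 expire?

July 7, 2033

(a) grant + 15 years → 6 February 2032.
(b) filing + 23 years → 7 July 2033.
Later of the two: 7 July 2033.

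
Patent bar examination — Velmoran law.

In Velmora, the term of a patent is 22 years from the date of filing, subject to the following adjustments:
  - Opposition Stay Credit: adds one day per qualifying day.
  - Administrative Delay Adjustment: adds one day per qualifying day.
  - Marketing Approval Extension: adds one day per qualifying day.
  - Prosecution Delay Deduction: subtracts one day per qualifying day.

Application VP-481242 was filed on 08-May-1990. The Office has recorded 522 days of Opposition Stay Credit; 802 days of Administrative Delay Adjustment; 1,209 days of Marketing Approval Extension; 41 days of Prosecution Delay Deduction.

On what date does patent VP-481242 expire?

March 5, 2019

Base term: filing date + 22 years → 8 May 2012.
Opposition Stay Credit: +522 days → 12 October 2013.
Administrative Delay Adjustment: +802 days → 23 December 2015.
Marketing Approval Extension: +1209 days → 15 April 2019.
Prosecution Delay Deduction: −41 days → 5 March 2019.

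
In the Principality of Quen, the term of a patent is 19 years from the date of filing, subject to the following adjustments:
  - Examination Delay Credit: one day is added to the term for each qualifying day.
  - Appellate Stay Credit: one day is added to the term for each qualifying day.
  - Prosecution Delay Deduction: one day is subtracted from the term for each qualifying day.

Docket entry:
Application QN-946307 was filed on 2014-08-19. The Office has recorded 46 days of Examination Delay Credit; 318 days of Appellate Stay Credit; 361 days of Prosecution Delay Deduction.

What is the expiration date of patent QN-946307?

August 22, 2033

Base term: filing date + 19 years → 19 August 2033.
Examination Delay Credit: +46 days → 4 October 2033.
Appellate Stay Credit: +318 days → 18 August 2034.
Prosecution Delay Deduction: −361 days → 22 August 2033.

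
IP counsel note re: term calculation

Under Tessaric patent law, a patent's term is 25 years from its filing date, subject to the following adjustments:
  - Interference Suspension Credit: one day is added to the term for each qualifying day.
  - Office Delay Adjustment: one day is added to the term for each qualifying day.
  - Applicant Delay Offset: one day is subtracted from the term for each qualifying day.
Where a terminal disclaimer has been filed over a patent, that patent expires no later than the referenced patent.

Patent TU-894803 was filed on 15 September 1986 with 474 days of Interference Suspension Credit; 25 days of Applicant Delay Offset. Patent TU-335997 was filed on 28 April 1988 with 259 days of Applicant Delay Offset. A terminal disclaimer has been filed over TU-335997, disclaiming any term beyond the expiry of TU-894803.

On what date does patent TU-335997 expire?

August 12, 2012

Natural term of TU-335997:
  Base: filing + 25 years → 28 April 2013.
  Applicant Delay Offset: −259 days → 12 August 2012.
Expiry of referenced patent TU-894803:
  Base: filing + 25 years → 15 September 2011.
  Interference Suspension Credit: +474 days → 1 January 2013.
  Applicant Delay Offset: −25 days → 7 December 2012.
Terminal disclaimer: TU-335997 expires on the earlier of 12 August 2012 and 7 December 2012.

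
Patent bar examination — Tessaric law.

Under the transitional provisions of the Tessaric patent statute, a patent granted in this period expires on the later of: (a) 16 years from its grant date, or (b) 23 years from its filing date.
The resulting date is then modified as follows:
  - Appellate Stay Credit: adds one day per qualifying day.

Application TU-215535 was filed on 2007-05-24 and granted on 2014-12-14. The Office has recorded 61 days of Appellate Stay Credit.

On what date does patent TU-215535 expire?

(a) grant + 16 years → 14 December 2030.
(b) filing + 23 years → 24 May 2030.
Later of the two: 14 December 2030.
Appellate Stay Credit: +61 days → 13 February 2031.

2031-02-13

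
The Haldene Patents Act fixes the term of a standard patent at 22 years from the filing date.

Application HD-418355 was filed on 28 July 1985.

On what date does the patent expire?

2007-07-28

Filing date + 22 years → 28 July 2007.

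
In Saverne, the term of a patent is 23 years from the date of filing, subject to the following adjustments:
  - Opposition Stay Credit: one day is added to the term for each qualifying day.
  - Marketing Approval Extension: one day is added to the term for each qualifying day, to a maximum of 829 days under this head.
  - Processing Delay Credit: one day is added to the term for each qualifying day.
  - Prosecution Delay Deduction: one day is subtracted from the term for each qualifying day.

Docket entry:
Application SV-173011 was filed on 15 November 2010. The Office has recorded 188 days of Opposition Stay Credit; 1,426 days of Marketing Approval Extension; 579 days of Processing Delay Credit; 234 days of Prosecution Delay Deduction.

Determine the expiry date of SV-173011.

August 8, 2037

Base term: filing date + 23 years → 15 November 2033.
Opposition Stay Credit: +188 days → 22 May 2034.
Marketing Approval Extension: 1426 days claimed exceeds the 829-day cap, so +829 days → 28 August 2036.
Processing Delay Credit: +579 days → 30 March 2038.
Prosecution Delay Deduction: −234 days → 8 August 2037.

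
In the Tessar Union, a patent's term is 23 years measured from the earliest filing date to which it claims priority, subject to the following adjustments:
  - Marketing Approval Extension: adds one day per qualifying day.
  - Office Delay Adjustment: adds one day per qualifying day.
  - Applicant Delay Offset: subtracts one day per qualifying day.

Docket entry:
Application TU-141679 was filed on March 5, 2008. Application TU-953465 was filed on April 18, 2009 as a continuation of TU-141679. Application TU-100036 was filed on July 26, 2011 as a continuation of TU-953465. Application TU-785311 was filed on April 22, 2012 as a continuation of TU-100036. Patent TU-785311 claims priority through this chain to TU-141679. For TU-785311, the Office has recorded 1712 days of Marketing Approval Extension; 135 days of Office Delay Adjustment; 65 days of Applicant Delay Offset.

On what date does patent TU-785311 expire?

Earliest priority filing: 5 March 2008.
Base term: 5 March 2008 + 23 years → 5 March 2031.
Marketing Approval Extension: +1712 days → 11 November 2035.
Office Delay Adjustment: +135 days → 25 March 2036.
Applicant Delay Offset: −65 days → 20 January 2036.

2036-01-20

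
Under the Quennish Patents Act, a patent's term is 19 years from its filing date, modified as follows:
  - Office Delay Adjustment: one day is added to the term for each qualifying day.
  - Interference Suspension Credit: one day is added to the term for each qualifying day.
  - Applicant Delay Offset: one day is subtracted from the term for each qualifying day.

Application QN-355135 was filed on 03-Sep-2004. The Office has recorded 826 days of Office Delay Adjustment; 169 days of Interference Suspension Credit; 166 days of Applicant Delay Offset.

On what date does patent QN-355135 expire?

Base term: filing date + 19 years → 3 September 2023.
Office Delay Adjustment: +826 days → 7 December 2025.
Interference Suspension Credit: +169 days → 25 May 2026.
Applicant Delay Offset: −166 days → 10 December 2025.

2025-12-10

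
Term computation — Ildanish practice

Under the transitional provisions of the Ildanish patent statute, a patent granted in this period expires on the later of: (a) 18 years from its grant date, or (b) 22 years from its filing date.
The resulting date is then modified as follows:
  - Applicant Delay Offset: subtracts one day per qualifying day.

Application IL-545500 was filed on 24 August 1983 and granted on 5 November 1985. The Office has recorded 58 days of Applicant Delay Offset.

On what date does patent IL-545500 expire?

2005-06-27

(a) grant + 18 years → 5 November 2003.
(b) filing + 22 years → 24 August 2005.
Later of the two: 24 August 2005.
Applicant Delay Offset: −58 days → 27 June 2005.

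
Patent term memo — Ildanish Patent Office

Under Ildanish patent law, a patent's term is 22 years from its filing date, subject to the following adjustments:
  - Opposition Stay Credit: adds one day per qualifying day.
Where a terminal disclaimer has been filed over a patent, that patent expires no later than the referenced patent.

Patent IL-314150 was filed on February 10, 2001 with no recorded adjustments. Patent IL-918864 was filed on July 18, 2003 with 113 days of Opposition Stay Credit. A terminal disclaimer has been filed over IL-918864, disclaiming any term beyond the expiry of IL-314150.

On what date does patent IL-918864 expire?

February 10, 2023

Natural term of IL-918864:
  Base: filing + 22 years → 18 July 2025.
  Opposition Stay Credit: +113 days → 8 November 2025.
Expiry of referenced patent IL-314150:
  Base: filing + 22 years → 10 February 2023.
Terminal disclaimer: IL-918864 expires on the earlier of 8 November 2025 and 10 February 2023.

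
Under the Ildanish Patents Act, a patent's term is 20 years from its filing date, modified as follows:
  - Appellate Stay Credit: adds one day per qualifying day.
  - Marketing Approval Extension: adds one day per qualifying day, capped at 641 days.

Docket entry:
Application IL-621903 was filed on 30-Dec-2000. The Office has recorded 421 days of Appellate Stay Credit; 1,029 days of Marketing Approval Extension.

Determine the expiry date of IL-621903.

Base term: filing date + 20 years → 30 December 2020.
Appellate Stay Credit: +421 days → 24 February 2022.
Marketing Approval Extension: 1029 days claimed exceeds the 641-day cap, so +641 days → 27 November 2023.

November 27, 2023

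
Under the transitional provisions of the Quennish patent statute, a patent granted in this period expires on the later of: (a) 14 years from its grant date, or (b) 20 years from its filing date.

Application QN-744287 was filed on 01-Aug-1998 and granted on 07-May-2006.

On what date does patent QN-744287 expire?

(a) grant + 14 years → 7 May 2020.
(b) filing + 20 years → 1 August 2018.
Later of the two: 7 May 2020.

2020-05-07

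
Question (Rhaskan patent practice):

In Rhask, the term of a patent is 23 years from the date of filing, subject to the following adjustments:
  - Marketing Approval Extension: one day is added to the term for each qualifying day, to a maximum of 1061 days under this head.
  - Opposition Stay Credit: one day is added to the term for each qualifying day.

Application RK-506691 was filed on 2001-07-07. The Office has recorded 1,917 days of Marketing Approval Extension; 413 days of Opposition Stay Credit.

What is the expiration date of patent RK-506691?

2028-07-20

Base term: filing date + 23 years → 7 July 2024.
Marketing Approval Extension: 1917 days claimed exceeds the 1061-day cap, so +1061 days → 3 June 2027.
Opposition Stay Credit: +413 days → 20 July 2028.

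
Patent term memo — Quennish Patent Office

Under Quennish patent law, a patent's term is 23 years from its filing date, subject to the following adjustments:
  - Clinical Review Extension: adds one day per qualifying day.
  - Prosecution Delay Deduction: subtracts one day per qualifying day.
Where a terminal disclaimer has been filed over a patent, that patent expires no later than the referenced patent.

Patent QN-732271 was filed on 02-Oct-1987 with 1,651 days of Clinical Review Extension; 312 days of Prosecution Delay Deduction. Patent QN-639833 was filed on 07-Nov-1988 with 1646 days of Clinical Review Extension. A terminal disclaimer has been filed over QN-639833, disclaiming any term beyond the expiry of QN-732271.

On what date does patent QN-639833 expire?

Natural term of QN-639833:
  Base: filing + 23 years → 7 November 2011.
  Clinical Review Extension: +1646 days → 10 May 2016.
Expiry of referenced patent QN-732271:
  Base: filing + 23 years → 2 October 2010.
  Clinical Review Extension: +1651 days → 10 April 2015.
  Prosecution Delay Deduction: −312 days → 2 June 2014.
Terminal disclaimer: QN-639833 expires on the earlier of 10 May 2016 and 2 June 2014.

June 2, 2014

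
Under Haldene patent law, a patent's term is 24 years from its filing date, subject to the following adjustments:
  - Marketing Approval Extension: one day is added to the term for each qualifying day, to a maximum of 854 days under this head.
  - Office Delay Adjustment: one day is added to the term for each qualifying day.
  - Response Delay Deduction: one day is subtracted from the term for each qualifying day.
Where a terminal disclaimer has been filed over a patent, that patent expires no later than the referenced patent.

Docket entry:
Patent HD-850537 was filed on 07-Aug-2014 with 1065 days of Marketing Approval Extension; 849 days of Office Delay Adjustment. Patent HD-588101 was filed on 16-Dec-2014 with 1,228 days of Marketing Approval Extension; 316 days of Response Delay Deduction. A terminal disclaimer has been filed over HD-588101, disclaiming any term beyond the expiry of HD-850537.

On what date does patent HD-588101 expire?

Natural term of HD-588101:
  Base: filing + 24 years → 16 December 2038.
  Marketing Approval Extension: 1228 days claimed exceeds the 854-day cap, so +854 days → 18 April 2041.
  Response Delay Deduction: −316 days → 6 June 2040.
Expiry of referenced patent HD-850537:
  Base: filing + 24 years → 7 August 2038.
  Marketing Approval Extension: 1065 days claimed exceeds the 854-day cap, so +854 days → 8 December 2040.
  Office Delay Adjustment: +849 days → 6 April 2043.
Terminal disclaimer: HD-588101 expires on the earlier of 6 June 2040 and 6 April 2043.

June 6, 2040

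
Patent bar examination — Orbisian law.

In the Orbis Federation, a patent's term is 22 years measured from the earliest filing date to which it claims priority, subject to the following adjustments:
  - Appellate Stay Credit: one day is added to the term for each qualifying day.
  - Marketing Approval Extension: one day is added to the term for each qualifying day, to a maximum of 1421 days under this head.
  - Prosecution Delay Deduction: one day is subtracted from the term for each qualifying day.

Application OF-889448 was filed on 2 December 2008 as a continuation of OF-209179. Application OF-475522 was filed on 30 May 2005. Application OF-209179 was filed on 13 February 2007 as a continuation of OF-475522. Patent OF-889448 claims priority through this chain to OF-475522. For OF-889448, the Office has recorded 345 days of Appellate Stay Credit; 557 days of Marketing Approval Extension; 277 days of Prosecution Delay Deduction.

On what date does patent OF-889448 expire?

Earliest priority filing: 30 May 2005.
Base term: 30 May 2005 + 22 years → 30 May 2027.
Appellate Stay Credit: +345 days → 9 May 2028.
Marketing Approval Extension: 557 days (within the 1421-day cap) → +557 days → 17 November 2029.
Prosecution Delay Deduction: −277 days → 13 February 2029.

February 13, 2029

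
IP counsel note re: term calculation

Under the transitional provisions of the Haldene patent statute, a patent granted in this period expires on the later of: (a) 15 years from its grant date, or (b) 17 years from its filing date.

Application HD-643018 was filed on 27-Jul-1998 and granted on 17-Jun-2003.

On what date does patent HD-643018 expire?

2018-06-17

(a) grant + 15 years → 17 June 2018.
(b) filing + 17 years → 27 July 2015.
Later of the two: 17 June 2018.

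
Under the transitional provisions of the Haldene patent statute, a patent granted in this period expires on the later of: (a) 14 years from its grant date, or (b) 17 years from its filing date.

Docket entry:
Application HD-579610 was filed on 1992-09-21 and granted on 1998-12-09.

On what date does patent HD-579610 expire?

December 9, 2012

(a) grant + 14 years → 9 December 2012.
(b) filing + 17 years → 21 September 2009.
Later of the two: 9 December 2012.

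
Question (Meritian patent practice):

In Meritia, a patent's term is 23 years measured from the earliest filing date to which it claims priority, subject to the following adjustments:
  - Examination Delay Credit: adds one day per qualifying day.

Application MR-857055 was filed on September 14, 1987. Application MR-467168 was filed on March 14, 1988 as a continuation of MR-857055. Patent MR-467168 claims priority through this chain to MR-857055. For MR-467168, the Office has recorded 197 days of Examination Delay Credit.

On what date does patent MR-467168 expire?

2011-03-30

Earliest priority filing: 14 September 1987.
Base term: 14 September 1987 + 23 years → 14 September 2010.
Examination Delay Credit: +197 days → 30 March 2011.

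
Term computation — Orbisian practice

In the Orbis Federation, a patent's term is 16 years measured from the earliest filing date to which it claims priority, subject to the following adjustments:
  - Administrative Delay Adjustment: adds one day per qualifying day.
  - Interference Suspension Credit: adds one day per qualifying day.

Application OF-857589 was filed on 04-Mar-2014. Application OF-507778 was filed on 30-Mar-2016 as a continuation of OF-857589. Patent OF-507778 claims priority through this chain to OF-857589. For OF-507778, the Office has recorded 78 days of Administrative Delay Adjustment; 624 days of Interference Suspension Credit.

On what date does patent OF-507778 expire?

2032-02-04

Earliest priority filing: 4 March 2014.
Base term: 4 March 2014 + 16 years → 4 March 2030.
Administrative Delay Adjustment: +78 days → 21 May 2030.
Interference Suspension Credit: +624 days → 4 February 2032.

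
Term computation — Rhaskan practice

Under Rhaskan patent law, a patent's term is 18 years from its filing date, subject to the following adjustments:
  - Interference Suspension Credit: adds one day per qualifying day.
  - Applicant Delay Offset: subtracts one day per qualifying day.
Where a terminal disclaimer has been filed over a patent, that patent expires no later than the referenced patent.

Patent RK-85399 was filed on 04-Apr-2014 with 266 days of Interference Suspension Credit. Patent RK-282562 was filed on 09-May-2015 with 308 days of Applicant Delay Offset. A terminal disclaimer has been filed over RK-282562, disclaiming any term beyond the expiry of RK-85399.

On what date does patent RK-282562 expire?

2032-07-05

Natural term of RK-282562:
  Base: filing + 18 years → 9 May 2033.
  Applicant Delay Offset: −308 days → 5 July 2032.
Expiry of referenced patent RK-85399:
  Base: filing + 18 years → 4 April 2032.
  Interference Suspension Credit: +266 days → 26 December 2032.
Terminal disclaimer: RK-282562 expires on the earlier of 5 July 2032 and 26 December 2032.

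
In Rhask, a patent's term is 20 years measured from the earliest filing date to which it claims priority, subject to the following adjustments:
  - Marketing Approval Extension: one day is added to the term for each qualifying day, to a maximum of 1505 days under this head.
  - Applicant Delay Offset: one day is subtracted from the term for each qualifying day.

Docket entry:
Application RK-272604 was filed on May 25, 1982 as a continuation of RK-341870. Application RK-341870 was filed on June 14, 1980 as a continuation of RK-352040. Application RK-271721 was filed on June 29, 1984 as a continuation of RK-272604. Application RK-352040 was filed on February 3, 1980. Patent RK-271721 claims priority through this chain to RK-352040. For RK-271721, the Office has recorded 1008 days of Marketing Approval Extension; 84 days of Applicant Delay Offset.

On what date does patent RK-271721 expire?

Earliest priority filing: 3 February 1980.
Base term: 3 February 1980 + 20 years → 3 February 2000.
Marketing Approval Extension: 1008 days (within the 1505-day cap) → +1008 days → 7 November 2002.
Applicant Delay Offset: −84 days → 15 August 2002.

2002-08-15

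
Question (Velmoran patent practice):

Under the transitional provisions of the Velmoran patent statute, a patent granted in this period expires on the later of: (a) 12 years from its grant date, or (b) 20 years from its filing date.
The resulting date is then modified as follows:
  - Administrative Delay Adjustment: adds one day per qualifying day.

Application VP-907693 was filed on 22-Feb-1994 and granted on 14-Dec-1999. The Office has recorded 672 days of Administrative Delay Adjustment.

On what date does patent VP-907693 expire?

(a) grant + 12 years → 14 December 2011.
(b) filing + 20 years → 22 February 2014.
Later of the two: 22 February 2014.
Administrative Delay Adjustment: +672 days → 26 December 2015.

December 26, 2015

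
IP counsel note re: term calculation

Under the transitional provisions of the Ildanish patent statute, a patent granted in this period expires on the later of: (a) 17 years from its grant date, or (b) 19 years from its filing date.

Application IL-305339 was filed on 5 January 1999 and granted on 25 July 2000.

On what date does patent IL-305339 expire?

(a) grant + 17 years → 25 July 2017.
(b) filing + 19 years → 5 January 2018.
Later of the two: 5 January 2018.

January 5, 2018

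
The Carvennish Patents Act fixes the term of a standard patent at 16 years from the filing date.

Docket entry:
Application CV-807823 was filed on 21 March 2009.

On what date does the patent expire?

Filing date + 16 years → 21 March 2025.

2025-03-21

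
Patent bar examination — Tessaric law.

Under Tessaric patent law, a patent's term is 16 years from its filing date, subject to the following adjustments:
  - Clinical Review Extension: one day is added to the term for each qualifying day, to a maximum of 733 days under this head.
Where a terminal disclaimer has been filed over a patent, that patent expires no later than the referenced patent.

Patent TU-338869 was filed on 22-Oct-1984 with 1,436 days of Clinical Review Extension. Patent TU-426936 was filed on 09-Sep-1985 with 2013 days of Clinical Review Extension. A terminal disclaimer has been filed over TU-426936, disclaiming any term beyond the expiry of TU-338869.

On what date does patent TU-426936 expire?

Natural term of TU-426936:
  Base: filing + 16 years → 9 September 2001.
  Clinical Review Extension: 2013 days claimed exceeds the 733-day cap, so +733 days → 12 September 2003.
Expiry of referenced patent TU-338869:
  Base: filing + 16 years → 22 October 2000.
  Clinical Review Extension: 1436 days claimed exceeds the 733-day cap, so +733 days → 25 October 2002.
Terminal disclaimer: TU-426936 expires on the earlier of 12 September 2003 and 25 October 2002.

October 25, 2002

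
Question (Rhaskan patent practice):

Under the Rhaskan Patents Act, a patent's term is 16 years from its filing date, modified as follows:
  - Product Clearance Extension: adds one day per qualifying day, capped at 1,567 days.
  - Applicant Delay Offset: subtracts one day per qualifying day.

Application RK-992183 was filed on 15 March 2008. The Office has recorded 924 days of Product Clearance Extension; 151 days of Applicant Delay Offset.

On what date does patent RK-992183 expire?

2026-04-27

Base term: filing date + 16 years → 15 March 2024.
Product Clearance Extension: 924 days (within the 1567-day cap) → +924 days → 25 September 2026.
Applicant Delay Offset: −151 days → 27 April 2026.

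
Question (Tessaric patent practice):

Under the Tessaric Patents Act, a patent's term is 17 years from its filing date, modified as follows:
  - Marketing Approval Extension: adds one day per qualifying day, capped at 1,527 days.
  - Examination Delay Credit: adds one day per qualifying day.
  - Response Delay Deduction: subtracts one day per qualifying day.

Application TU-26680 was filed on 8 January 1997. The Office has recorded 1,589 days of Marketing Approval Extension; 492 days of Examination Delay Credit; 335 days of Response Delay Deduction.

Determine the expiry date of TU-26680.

2018-08-19

Base term: filing date + 17 years → 8 January 2014.
Marketing Approval Extension: 1589 days claimed exceeds the 1527-day cap, so +1527 days → 15 March 2018.
Examination Delay Credit: +492 days → 20 July 2019.
Response Delay Deduction: −335 days → 19 August 2018.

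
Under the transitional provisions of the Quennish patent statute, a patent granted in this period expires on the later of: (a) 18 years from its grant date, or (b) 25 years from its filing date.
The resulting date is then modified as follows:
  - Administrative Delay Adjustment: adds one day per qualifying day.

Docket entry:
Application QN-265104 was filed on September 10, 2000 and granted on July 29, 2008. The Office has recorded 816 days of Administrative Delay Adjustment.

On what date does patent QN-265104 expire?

(a) grant + 18 years → 29 July 2026.
(b) filing + 25 years → 10 September 2025.
Later of the two: 29 July 2026.
Administrative Delay Adjustment: +816 days → 22 October 2028.

2028-10-22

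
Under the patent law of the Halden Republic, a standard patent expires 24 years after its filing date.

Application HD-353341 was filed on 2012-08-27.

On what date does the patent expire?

Filing date + 24 years → 27 August 2036.

2036-08-27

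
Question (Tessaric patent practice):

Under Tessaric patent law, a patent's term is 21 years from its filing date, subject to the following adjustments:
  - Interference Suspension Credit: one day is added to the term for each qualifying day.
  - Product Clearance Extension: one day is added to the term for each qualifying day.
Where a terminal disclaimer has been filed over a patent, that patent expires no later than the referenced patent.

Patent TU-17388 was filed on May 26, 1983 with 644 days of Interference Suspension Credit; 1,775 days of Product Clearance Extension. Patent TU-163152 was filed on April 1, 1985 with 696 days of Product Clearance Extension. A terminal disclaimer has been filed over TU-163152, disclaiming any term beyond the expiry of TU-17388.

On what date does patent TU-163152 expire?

February 26, 2008

Natural term of TU-163152:
  Base: filing + 21 years → 1 April 2006.
  Product Clearance Extension: +696 days → 26 February 2008.
Expiry of referenced patent TU-17388:
  Base: filing + 21 years → 26 May 2004.
  Interference Suspension Credit: +644 days → 1 March 2006.
  Product Clearance Extension: +1775 days → 9 January 2011.
Terminal disclaimer: TU-163152 expires on the earlier of 26 February 2008 and 9 January 2011.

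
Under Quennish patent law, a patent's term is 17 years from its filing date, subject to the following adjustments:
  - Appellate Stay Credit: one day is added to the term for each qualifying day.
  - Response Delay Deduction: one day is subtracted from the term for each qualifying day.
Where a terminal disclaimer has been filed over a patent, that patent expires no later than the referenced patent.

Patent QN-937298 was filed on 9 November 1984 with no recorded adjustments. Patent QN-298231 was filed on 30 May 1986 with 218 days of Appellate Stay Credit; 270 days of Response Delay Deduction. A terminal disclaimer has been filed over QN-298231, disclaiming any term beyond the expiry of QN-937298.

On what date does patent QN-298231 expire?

Natural term of QN-298231:
  Base: filing + 17 years → 30 May 2003.
  Appellate Stay Credit: +218 days → 3 January 2004.
  Response Delay Deduction: −270 days → 8 April 2003.
Expiry of referenced patent QN-937298:
  Base: filing + 17 years → 9 November 2001.
Terminal disclaimer: QN-298231 expires on the earlier of 8 April 2003 and 9 November 2001.

2001-11-09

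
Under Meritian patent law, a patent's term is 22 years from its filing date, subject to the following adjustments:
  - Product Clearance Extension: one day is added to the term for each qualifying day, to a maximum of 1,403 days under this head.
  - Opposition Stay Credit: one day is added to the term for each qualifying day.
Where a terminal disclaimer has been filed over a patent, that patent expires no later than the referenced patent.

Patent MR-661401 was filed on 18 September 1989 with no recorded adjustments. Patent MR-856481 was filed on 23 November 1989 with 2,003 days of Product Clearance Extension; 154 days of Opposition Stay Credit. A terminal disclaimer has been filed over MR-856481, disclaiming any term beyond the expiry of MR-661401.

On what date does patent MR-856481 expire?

Natural term of MR-856481:
  Base: filing + 22 years → 23 November 2011.
  Product Clearance Extension: 2003 days claimed exceeds the 1403-day cap, so +1403 days → 26 September 2015.
  Opposition Stay Credit: +154 days → 27 February 2016.
Expiry of referenced patent MR-661401:
  Base: filing + 22 years → 18 September 2011.
Terminal disclaimer: MR-856481 expires on the earlier of 27 February 2016 and 18 September 2011.

2011-09-18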